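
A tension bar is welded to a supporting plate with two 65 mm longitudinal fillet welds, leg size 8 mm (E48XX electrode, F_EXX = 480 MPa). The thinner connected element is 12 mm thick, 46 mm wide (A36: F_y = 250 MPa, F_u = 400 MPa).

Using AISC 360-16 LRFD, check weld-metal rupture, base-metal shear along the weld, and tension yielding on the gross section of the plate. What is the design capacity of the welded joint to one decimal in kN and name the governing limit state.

Weld metal: throat = 0.707×8 = 5.656 mm, L = 2×65 = 130 mm. φR_n = 0.75 × 0.6 × 480 × 5.656 × 130 = 158.8 kN.
Base metal shear (12 mm plate): yield φR_n = 1.0×0.6×250×12×130 = 234.0 kN; rupture φR_n = 0.75×0.6×400×12×130 = 280.8 kN; take 234.0 kN (yield).
Tension yield (gross): A_g = 46×12 = 552 mm². φR_n = 0.90 × 250 × 552 = 124.2 kN.
Governing: min(158.8, 234.0, 124.2) = 124.2 kN → gross-section yield.

124.2 kN (gross-section yield governs)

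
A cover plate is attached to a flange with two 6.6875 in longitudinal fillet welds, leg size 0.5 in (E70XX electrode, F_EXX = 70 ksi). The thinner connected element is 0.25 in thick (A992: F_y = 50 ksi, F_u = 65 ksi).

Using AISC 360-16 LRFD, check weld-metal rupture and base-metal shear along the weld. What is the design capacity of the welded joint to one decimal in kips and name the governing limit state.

Weld metal: throat = 0.707×0.5 = 0.3535 in, L = 2×6.6875 = 13.375 in. φR_n = 0.75 × 0.6 × 70 × 0.3535 × 13.375 = 148.9 kips.
Base metal shear (0.25 in plate): yield φR_n = 1.0×0.6×50×0.25×13.375 = 100.3 kips; rupture φR_n = 0.75×0.6×65×0.25×13.375 = 97.8 kips; take 97.8 kips (rupture).
Governing: min(148.9, 97.8) = 97.8 kips → base-metal shear.

97.8 kips (base-metal shear governs)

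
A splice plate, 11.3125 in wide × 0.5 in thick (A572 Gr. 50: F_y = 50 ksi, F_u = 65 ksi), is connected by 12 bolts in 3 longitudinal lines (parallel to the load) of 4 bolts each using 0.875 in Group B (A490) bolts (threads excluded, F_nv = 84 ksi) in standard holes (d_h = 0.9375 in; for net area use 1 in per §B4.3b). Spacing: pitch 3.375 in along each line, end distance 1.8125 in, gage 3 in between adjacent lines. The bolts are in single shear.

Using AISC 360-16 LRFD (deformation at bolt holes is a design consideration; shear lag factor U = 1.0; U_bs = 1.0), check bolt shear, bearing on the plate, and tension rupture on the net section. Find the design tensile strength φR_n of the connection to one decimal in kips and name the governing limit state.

202.6 kips (net-section rupture governs)

Bolt shear: A_b = π(0.875)²/4 = 0.60132 in². φR_n = 0.75 × 84 × 0.60132 × 12 × 1 = 454.6 kips.
Bearing (0.5 in plate, F_u = 65 ksi): end bolts L_c = 1.8125 − 0.9375/2 = 1.34375, R_n = min(1.2×1.34375×0.5×65, 2.4×0.875×0.5×65) = 52.406 kips/bolt; interior L_c = 3.375 − 0.9375 = 2.4375, R_n = 68.25 kips/bolt. φR_n = 0.75 × (3×52.406 + 9×68.25) = 578.6 kips.
Tension rupture (net): A_n = (11.3125 − 3×1)×0.5 = 4.1563 in² (U = 1.0, A_e = A_n). φR_n = 0.75 × 65 × 4.1563 = 202.6 kips.
Governing: min(454.6, 578.6, 202.6) = 202.6 kips → net-section rupture.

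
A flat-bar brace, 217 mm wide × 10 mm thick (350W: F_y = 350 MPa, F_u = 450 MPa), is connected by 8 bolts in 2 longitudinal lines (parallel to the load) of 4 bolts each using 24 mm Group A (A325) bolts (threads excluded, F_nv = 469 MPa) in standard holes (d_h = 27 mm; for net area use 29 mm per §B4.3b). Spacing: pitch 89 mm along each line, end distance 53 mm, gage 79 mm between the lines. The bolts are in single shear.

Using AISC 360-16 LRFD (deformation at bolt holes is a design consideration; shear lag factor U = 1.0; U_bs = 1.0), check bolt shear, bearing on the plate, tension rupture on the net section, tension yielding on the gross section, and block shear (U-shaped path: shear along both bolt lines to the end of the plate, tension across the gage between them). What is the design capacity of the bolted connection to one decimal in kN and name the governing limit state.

536.6 kN (net-section rupture governs)

Bolt shear: A_b = π(24)²/4 = 452.39 mm². φR_n = 0.75 × 469 × 452.39 × 8 × 1 = 1273.0 kN.
Bearing (10 mm plate, F_u = 450 MPa): end bolts L_c = 53 − 27/2 = 39.5, R_n = min(1.2×39.5×10×450, 2.4×24×10×450) = 213.3 kN/bolt; interior L_c = 89 − 27 = 62, R_n = 259.2 kN/bolt. φR_n = 0.75 × (2×213.3 + 6×259.2) = 1486.4 kN.
Tension rupture (net): A_n = (217 − 2×29)×10 = 1590 mm² (U = 1.0, A_e = A_n). φR_n = 0.75 × 450 × 1590 = 536.6 kN.
Tension yield (gross): A_g = 217×10 = 2170 mm². φR_n = 0.90 × 350 × 2170 = 683.6 kN.
Block shear: shear path 2×[53+3×89] = 2×320 mm, A_gv = 6400, A_nv = 2×(320 − 3.5×29)×10 = 4370 mm²; tension across gage: (79 − 1×29)×10 = 500 mm². R_n = min(0.6×450×4370, 0.6×350×6400) + 1.0×450×500 = min(1179.9, 1344) + 225 = 1404.9 kN. φR_n = 0.75 × 1404.9 = 1053.7 kN.
Governing: min(1273.0, 1486.4, 536.6, 683.6, 1053.7) = 536.6 kN → net-section rupture.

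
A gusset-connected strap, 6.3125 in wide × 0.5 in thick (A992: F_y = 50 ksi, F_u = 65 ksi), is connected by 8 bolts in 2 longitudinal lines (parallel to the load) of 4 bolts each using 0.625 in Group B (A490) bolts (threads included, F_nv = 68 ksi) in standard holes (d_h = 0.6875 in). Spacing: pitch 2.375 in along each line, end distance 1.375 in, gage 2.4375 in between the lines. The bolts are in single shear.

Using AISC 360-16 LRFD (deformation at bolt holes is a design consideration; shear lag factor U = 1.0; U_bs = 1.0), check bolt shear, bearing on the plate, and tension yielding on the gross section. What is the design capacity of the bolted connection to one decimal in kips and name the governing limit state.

125.2 kips (bolt shear governs)

Bolt shear: A_b = π(0.625)²/4 = 0.3068 in². φR_n = 0.75 × 68 × 0.3068 × 8 × 1 = 125.2 kips.
Bearing (0.5 in plate, F_u = 65 ksi): end bolts L_c = 1.375 − 0.6875/2 = 1.03125, R_n = min(1.2×1.03125×0.5×65, 2.4×0.625×0.5×65) = 40.219 kips/bolt; interior L_c = 2.375 − 0.6875 = 1.6875, R_n = 48.75 kips/bolt. φR_n = 0.75 × (2×40.219 + 6×48.75) = 279.7 kips.
Tension yield (gross): A_g = 6.3125×0.5 = 3.1563 in². φR_n = 0.90 × 50 × 3.1563 = 142.0 kips.
Governing: min(125.2, 279.7, 142.0) = 125.2 kips → bolt shear.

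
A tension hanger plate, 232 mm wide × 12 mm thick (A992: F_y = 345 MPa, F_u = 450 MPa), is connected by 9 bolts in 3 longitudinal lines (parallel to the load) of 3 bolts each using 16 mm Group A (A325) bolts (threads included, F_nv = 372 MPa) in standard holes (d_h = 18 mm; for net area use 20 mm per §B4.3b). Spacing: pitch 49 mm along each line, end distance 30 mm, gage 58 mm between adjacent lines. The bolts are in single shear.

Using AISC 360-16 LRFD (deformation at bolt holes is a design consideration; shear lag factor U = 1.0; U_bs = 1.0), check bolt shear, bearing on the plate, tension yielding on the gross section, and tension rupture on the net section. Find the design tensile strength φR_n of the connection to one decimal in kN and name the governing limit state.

504.9 kN (bolt shear governs)

Bolt shear: A_b = π(16)²/4 = 201.06 mm². φR_n = 0.75 × 372 × 201.06 × 9 × 1 = 504.9 kN.
Bearing (12 mm plate, F_u = 450 MPa): end bolts L_c = 30 − 18/2 = 21, R_n = min(1.2×21×12×450, 2.4×16×12×450) = 136.08 kN/bolt; interior L_c = 49 − 18 = 31, R_n = 200.88 kN/bolt. φR_n = 0.75 × (3×136.08 + 6×200.88) = 1210.1 kN.
Tension yield (gross): A_g = 232×12 = 2784 mm². φR_n = 0.90 × 345 × 2784 = 864.4 kN.
Tension rupture (net): A_n = (232 − 3×20)×12 = 2064 mm² (U = 1.0, A_e = A_n). φR_n = 0.75 × 450 × 2064 = 696.6 kN.
Governing: min(504.9, 1210.1, 864.4, 696.6) = 504.9 kN → bolt shear.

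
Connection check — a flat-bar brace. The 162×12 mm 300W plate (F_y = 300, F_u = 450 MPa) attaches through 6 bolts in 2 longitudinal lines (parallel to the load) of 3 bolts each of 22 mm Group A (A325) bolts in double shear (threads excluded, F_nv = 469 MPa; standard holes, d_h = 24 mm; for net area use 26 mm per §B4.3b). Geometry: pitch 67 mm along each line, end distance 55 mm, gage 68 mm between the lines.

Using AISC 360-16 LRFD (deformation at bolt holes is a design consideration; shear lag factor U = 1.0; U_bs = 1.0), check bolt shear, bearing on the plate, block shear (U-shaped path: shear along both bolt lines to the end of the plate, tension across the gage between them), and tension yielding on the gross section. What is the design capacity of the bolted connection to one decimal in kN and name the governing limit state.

Bolt shear: A_b = π(22)²/4 = 380.13 mm². φR_n = 0.75 × 469 × 380.13 × 6 × 2 = 1604.5 kN.
Bearing (12 mm plate, F_u = 450 MPa): end bolts L_c = 55 − 24/2 = 43, R_n = min(1.2×43×12×450, 2.4×22×12×450) = 278.64 kN/bolt; interior L_c = 67 − 24 = 43, R_n = 278.64 kN/bolt. φR_n = 0.75 × (2×278.64 + 4×278.64) = 1253.9 kN.
Block shear: shear path 2×[55+2×67] = 2×189 mm, A_gv = 4536, A_nv = 2×(189 − 2.5×26)×12 = 2976 mm²; tension across gage: (68 − 1×26)×12 = 504 mm². R_n = min(0.6×450×2976, 0.6×300×4536) + 1.0×450×504 = min(803.52, 816.48) + 226.8 = 1030.3 kN. φR_n = 0.75 × 1030.3 = 772.7 kN.
Tension yield (gross): A_g = 162×12 = 1944 mm². φR_n = 0.90 × 300 × 1944 = 524.9 kN.
Governing: min(1604.5, 1253.9, 772.7, 524.9) = 524.9 kN → gross-section yield.

524.9 kN (gross-section yield governs)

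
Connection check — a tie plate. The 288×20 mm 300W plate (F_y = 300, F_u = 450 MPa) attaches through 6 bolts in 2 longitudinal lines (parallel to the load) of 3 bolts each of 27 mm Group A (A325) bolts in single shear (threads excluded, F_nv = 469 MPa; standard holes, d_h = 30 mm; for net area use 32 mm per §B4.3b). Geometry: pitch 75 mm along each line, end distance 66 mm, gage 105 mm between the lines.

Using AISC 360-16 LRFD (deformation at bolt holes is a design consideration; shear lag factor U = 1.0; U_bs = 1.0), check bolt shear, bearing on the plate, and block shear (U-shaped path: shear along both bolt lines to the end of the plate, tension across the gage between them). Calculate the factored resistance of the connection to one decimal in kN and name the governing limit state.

1208.4 kN (bolt shear governs)

Bolt shear: A_b = π(27)²/4 = 572.56 mm². φR_n = 0.75 × 469 × 572.56 × 6 × 1 = 1208.4 kN.
Bearing (20 mm plate, F_u = 450 MPa): end bolts L_c = 66 − 30/2 = 51, R_n = min(1.2×51×20×450, 2.4×27×20×450) = 550.8 kN/bolt; interior L_c = 75 − 30 = 45, R_n = 486 kN/bolt. φR_n = 0.75 × (2×550.8 + 4×486) = 2284.2 kN.
Block shear: shear path 2×[66+2×75] = 2×216 mm, A_gv = 8640, A_nv = 2×(216 − 2.5×32)×20 = 5440 mm²; tension across gage: (105 − 1×32)×20 = 1460 mm². R_n = min(0.6×450×5440, 0.6×300×8640) + 1.0×450×1460 = min(1468.8, 1555.2) + 657 = 2125.8 kN. φR_n = 0.75 × 2125.8 = 1594.4 kN.
Governing: min(1208.4, 2284.2, 1594.4) = 1208.4 kN → bolt shear.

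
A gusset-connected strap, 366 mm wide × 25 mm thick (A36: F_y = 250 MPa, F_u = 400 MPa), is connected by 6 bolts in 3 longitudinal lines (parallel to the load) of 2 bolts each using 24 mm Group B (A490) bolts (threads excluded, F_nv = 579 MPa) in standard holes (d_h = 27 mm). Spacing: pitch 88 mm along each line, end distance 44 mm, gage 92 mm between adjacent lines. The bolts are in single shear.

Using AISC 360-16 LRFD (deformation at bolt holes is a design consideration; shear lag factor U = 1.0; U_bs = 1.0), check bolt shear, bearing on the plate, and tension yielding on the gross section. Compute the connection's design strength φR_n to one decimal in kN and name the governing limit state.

Bolt shear: A_b = π(24)²/4 = 452.39 mm². φR_n = 0.75 × 579 × 452.39 × 6 × 1 = 1178.7 kN.
Bearing (25 mm plate, F_u = 400 MPa): end bolts L_c = 44 − 27/2 = 30.5, R_n = min(1.2×30.5×25×400, 2.4×24×25×400) = 366 kN/bolt; interior L_c = 88 − 27 = 61, R_n = 576 kN/bolt. φR_n = 0.75 × (3×366 + 3×576) = 2119.5 kN.
Tension yield (gross): A_g = 366×25 = 9150 mm². φR_n = 0.90 × 250 × 9150 = 2058.8 kN.
Governing: min(1178.7, 2119.5, 2058.8) = 1178.7 kN → bolt shear.

1178.7 kN (bolt shear governs)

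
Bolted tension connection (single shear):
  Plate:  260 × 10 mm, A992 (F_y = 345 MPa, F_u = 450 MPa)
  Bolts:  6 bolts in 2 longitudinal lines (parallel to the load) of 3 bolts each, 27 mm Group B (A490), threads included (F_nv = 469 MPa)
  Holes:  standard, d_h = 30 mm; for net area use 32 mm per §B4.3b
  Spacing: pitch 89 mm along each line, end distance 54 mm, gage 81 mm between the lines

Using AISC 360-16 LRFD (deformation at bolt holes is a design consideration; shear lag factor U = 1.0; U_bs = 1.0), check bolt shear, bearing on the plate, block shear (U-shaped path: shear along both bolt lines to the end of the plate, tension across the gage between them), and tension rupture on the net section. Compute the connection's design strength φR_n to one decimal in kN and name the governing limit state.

661.5 kN (net-section rupture governs)

Bolt shear: A_b = π(27)²/4 = 572.56 mm². φR_n = 0.75 × 469 × 572.56 × 6 × 1 = 1208.4 kN.
Bearing (10 mm plate, F_u = 450 MPa): end bolts L_c = 54 − 30/2 = 39, R_n = min(1.2×39×10×450, 2.4×27×10×450) = 210.6 kN/bolt; interior L_c = 89 − 30 = 59, R_n = 291.6 kN/bolt. φR_n = 0.75 × (2×210.6 + 4×291.6) = 1190.7 kN.
Block shear: shear path 2×[54+2×89] = 2×232 mm, A_gv = 4640, A_nv = 2×(232 − 2.5×32)×10 = 3040 mm²; tension across gage: (81 − 1×32)×10 = 490 mm². R_n = min(0.6×450×3040, 0.6×345×4640) + 1.0×450×490 = min(820.8, 960.48) + 220.5 = 1041.3 kN. φR_n = 0.75 × 1041.3 = 781.0 kN.
Tension rupture (net): A_n = (260 − 2×32)×10 = 1960 mm² (U = 1.0, A_e = A_n). φR_n = 0.75 × 450 × 1960 = 661.5 kN.
Governing: min(1208.4, 1190.7, 781.0, 661.5) = 661.5 kN → net-section rupture.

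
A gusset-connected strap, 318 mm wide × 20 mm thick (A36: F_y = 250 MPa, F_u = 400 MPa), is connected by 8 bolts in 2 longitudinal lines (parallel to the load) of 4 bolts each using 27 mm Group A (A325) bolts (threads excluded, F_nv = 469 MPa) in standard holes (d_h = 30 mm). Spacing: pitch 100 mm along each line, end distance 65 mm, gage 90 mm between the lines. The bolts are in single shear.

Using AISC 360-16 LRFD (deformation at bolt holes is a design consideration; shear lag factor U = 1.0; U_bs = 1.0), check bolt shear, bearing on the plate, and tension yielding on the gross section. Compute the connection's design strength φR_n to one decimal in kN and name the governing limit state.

1431.0 kN (gross-section yield governs)

Bolt shear: A_b = π(27)²/4 = 572.56 mm². φR_n = 0.75 × 469 × 572.56 × 8 × 1 = 1611.2 kN.
Bearing (20 mm plate, F_u = 400 MPa): end bolts L_c = 65 − 30/2 = 50, R_n = min(1.2×50×20×400, 2.4×27×20×400) = 480 kN/bolt; interior L_c = 100 − 30 = 70, R_n = 518.4 kN/bolt. φR_n = 0.75 × (2×480 + 6×518.4) = 3052.8 kN.
Tension yield (gross): A_g = 318×20 = 6360 mm². φR_n = 0.90 × 250 × 6360 = 1431.0 kN.
Governing: min(1611.2, 3052.8, 1431.0) = 1431.0 kN → gross-section yield.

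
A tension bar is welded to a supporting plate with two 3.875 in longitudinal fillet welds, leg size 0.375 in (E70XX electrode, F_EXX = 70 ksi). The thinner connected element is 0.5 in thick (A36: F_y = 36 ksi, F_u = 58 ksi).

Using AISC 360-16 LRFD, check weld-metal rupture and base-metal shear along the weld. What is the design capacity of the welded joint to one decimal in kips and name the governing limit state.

64.7 kips (weld metal governs)

Weld metal: throat = 0.707×0.375 = 0.26513 in, L = 2×3.875 = 7.75 in. φR_n = 0.75 × 0.6 × 70 × 0.26513 × 7.75 = 64.7 kips.
Base metal shear (0.5 in plate): yield φR_n = 1.0×0.6×36×0.5×7.75 = 83.7 kips; rupture φR_n = 0.75×0.6×58×0.5×7.75 = 101.1 kips; take 83.7 kips (yield).
Governing: min(64.7, 83.7) = 64.7 kips → weld metal.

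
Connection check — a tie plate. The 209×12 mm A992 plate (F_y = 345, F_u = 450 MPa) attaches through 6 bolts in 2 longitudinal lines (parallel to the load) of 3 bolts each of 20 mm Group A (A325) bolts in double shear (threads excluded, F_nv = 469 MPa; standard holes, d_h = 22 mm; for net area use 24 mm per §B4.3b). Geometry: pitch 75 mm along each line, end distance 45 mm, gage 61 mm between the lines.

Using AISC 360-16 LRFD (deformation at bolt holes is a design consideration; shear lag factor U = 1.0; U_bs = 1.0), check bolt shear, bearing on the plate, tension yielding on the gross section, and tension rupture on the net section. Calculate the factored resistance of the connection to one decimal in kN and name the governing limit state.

652.1 kN (net-section rupture governs)

Bolt shear: A_b = π(20)²/4 = 314.16 mm². φR_n = 0.75 × 469 × 314.16 × 6 × 2 = 1326.1 kN.
Bearing (12 mm plate, F_u = 450 MPa): end bolts L_c = 45 − 22/2 = 34, R_n = min(1.2×34×12×450, 2.4×20×12×450) = 220.32 kN/bolt; interior L_c = 75 − 22 = 53, R_n = 259.2 kN/bolt. φR_n = 0.75 × (2×220.32 + 4×259.2) = 1108.1 kN.
Tension yield (gross): A_g = 209×12 = 2508 mm². φR_n = 0.90 × 345 × 2508 = 778.7 kN.
Tension rupture (net): A_n = (209 − 2×24)×12 = 1932 mm² (U = 1.0, A_e = A_n). φR_n = 0.75 × 450 × 1932 = 652.1 kN.
Governing: min(1326.1, 1108.1, 778.7, 652.1) = 652.1 kN → net-section rupture.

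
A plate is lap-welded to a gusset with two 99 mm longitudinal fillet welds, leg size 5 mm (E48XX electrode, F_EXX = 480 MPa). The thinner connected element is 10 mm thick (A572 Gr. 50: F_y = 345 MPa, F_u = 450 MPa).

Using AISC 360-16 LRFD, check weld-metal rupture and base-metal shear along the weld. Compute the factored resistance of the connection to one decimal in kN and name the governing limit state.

Weld metal: throat = 0.707×5 = 3.535 mm, L = 2×99 = 198 mm. φR_n = 0.75 × 0.6 × 480 × 3.535 × 198 = 151.2 kN.
Base metal shear (10 mm plate): yield φR_n = 1.0×0.6×345×10×198 = 409.9 kN; rupture φR_n = 0.75×0.6×450×10×198 = 401.0 kN; take 401.0 kN (rupture).
Governing: min(151.2, 401.0) = 151.2 kN → weld metal.

151.2 kN (weld metal governs)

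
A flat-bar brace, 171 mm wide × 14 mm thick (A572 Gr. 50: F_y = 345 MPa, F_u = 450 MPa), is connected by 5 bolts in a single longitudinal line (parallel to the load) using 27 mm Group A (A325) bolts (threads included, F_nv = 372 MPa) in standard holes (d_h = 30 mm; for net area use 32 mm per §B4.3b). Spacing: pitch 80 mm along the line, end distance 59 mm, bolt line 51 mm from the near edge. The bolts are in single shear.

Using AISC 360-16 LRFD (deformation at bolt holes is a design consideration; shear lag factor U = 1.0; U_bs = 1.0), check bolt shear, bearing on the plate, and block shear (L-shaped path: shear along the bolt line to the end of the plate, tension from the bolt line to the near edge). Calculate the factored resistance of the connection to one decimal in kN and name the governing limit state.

Bolt shear: A_b = π(27)²/4 = 572.56 mm². φR_n = 0.75 × 372 × 572.56 × 5 × 1 = 798.7 kN.
Bearing (14 mm plate, F_u = 450 MPa): end bolts L_c = 59 − 30/2 = 44, R_n = min(1.2×44×14×450, 2.4×27×14×450) = 332.64 kN/bolt; interior L_c = 80 − 30 = 50, R_n = 378 kN/bolt. φR_n = 0.75 × (1×332.64 + 4×378) = 1383.5 kN.
Block shear: shear path 1×[59+4×80] = 1×379 mm, A_gv = 5306, A_nv = 1×(379 − 4.5×32)×14 = 3290 mm²; tension to near edge: (51 − 0.5×32)×14 = 490 mm². R_n = min(0.6×450×3290, 0.6×345×5306) + 1.0×450×490 = min(888.3, 1098.3) + 220.5 = 1108.8 kN. φR_n = 0.75 × 1108.8 = 831.6 kN.
Governing: min(798.7, 1383.5, 831.6) = 798.7 kN → bolt shear.

798.7 kN (bolt shear governs)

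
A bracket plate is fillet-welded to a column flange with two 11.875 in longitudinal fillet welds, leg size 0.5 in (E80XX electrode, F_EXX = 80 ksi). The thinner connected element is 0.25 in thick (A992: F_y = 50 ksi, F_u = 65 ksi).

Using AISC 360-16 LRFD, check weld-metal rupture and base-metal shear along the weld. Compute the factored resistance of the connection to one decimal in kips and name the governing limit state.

173.7 kips (base-metal shear governs)

Weld metal: throat = 0.707×0.5 = 0.3535 in, L = 2×11.875 = 23.75 in. φR_n = 0.75 × 0.6 × 80 × 0.3535 × 23.75 = 302.2 kips.
Base metal shear (0.25 in plate): yield φR_n = 1.0×0.6×50×0.25×23.75 = 178.1 kips; rupture φR_n = 0.75×0.6×65×0.25×23.75 = 173.7 kips; take 173.7 kips (rupture).
Governing: min(302.2, 173.7) = 173.7 kips → base-metal shear.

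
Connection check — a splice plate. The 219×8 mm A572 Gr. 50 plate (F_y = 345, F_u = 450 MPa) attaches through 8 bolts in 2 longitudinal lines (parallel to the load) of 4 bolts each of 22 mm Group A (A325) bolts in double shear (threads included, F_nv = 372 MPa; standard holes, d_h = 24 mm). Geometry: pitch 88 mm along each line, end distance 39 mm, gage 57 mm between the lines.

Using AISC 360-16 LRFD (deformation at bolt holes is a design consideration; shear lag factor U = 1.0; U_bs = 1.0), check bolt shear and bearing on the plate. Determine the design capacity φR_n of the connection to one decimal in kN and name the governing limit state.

1030.3 kN (bearing governs)

Bolt shear: A_b = π(22)²/4 = 380.13 mm². φR_n = 0.75 × 372 × 380.13 × 8 × 2 = 1696.9 kN.
Bearing (8 mm plate, F_u = 450 MPa): end bolts L_c = 39 − 24/2 = 27, R_n = min(1.2×27×8×450, 2.4×22×8×450) = 116.64 kN/bolt; interior L_c = 88 − 24 = 64, R_n = 190.08 kN/bolt. φR_n = 0.75 × (2×116.64 + 6×190.08) = 1030.3 kN.
Governing: min(1696.9, 1030.3) = 1030.3 kN → bearing.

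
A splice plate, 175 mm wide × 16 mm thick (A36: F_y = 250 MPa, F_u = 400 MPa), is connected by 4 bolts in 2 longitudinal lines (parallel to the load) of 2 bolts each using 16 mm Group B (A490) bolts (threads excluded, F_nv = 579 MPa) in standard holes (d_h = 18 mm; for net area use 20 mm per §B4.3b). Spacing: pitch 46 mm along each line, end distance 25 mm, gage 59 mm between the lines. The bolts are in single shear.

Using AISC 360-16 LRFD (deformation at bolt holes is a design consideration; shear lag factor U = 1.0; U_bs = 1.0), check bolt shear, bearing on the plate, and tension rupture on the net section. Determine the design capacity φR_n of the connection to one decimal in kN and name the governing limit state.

Bolt shear: A_b = π(16)²/4 = 201.06 mm². φR_n = 0.75 × 579 × 201.06 × 4 × 1 = 349.2 kN.
Bearing (16 mm plate, F_u = 400 MPa): end bolts L_c = 25 − 18/2 = 16, R_n = min(1.2×16×16×400, 2.4×16×16×400) = 122.88 kN/bolt; interior L_c = 46 − 18 = 28, R_n = 215.04 kN/bolt. φR_n = 0.75 × (2×122.88 + 2×215.04) = 506.9 kN.
Tension rupture (net): A_n = (175 − 2×20)×16 = 2160 mm² (U = 1.0, A_e = A_n). φR_n = 0.75 × 400 × 2160 = 648.0 kN.
Governing: min(349.2, 506.9, 648.0) = 349.2 kN → bolt shear.

349.2 kN (bolt shear governs)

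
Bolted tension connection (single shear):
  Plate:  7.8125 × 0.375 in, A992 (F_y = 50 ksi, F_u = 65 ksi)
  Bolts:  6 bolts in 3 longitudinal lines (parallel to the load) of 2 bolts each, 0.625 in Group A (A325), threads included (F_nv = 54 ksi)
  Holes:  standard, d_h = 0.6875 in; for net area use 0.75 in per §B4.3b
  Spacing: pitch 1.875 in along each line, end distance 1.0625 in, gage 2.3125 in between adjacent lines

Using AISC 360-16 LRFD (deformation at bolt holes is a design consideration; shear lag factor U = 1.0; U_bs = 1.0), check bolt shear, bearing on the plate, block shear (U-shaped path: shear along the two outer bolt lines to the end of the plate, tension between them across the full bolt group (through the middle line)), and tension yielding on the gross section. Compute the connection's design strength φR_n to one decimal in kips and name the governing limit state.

Bolt shear: A_b = π(0.625)²/4 = 0.3068 in². φR_n = 0.75 × 54 × 0.3068 × 6 × 1 = 74.6 kips.
Bearing (0.375 in plate, F_u = 65 ksi): end bolts L_c = 1.0625 − 0.6875/2 = 0.71875, R_n = min(1.2×0.71875×0.375×65, 2.4×0.625×0.375×65) = 21.023 kips/bolt; interior L_c = 1.875 − 0.6875 = 1.1875, R_n = 34.734 kips/bolt. φR_n = 0.75 × (3×21.023 + 3×34.734) = 125.5 kips.
Block shear: shear path 2×[1.0625+1×1.875] = 2×2.9375 in, A_gv = 2.2031, A_nv = 2×(2.9375 − 1.5×0.75)×0.375 = 1.3594 in²; tension across gage: (4.625 − 2×0.75)×0.375 = 1.1719 in². R_n = min(0.6×65×1.3594, 0.6×50×2.2031) + 1.0×65×1.1719 = min(53.017, 66.093) + 76.174 = 129.19 kips. φR_n = 0.75 × 129.19 = 96.9 kips.
Tension yield (gross): A_g = 7.8125×0.375 = 2.9297 in². φR_n = 0.90 × 50 × 2.9297 = 131.8 kips.
Governing: min(74.6, 125.5, 96.9, 131.8) = 74.6 kips → bolt shear.

74.6 kips (bolt shear governs)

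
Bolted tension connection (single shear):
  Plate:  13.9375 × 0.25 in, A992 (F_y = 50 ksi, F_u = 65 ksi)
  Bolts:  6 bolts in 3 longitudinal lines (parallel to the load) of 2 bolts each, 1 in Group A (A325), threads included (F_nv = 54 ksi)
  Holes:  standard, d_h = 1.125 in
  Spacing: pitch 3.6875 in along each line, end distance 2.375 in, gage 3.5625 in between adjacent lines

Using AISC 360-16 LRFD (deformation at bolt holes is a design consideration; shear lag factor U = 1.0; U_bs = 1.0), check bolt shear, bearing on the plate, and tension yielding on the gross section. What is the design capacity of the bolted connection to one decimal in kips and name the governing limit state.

Bolt shear: A_b = π(1)²/4 = 0.7854 in². φR_n = 0.75 × 54 × 0.7854 × 6 × 1 = 190.9 kips.
Bearing (0.25 in plate, F_u = 65 ksi): end bolts L_c = 2.375 − 1.125/2 = 1.8125, R_n = min(1.2×1.8125×0.25×65, 2.4×1×0.25×65) = 35.344 kips/bolt; interior L_c = 3.6875 − 1.125 = 2.5625, R_n = 39 kips/bolt. φR_n = 0.75 × (3×35.344 + 3×39) = 167.3 kips.
Tension yield (gross): A_g = 13.9375×0.25 = 3.4844 in². φR_n = 0.90 × 50 × 3.4844 = 156.8 kips.
Governing: min(190.9, 167.3, 156.8) = 156.8 kips → gross-section yield.

156.8 kips (gross-section yield governs)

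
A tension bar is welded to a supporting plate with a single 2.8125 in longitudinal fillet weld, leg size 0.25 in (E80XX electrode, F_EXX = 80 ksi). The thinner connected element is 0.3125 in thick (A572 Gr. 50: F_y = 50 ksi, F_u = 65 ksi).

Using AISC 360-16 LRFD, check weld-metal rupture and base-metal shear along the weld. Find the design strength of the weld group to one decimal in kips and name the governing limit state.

17.9 kips (weld metal governs)

Weld metal: throat = 0.707×0.25 = 0.17675 in, L = 2.8125 in. φR_n = 0.75 × 0.6 × 80 × 0.17675 × 2.8125 = 17.9 kips.
Base metal shear (0.3125 in plate): yield φR_n = 1.0×0.6×50×0.3125×2.8125 = 26.4 kips; rupture φR_n = 0.75×0.6×65×0.3125×2.8125 = 25.7 kips; take 25.7 kips (rupture).
Governing: min(17.9, 25.7) = 17.9 kips → weld metal.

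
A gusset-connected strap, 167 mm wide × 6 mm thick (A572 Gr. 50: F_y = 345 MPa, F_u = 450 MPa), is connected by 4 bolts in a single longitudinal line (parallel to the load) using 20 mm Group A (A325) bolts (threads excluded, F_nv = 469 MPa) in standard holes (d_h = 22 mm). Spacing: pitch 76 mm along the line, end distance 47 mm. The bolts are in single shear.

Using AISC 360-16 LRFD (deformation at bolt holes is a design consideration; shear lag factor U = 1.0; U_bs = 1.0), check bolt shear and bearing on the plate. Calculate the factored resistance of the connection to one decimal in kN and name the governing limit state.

379.1 kN (bearing governs)

Bolt shear: A_b = π(20)²/4 = 314.16 mm². φR_n = 0.75 × 469 × 314.16 × 4 × 1 = 442.0 kN.
Bearing (6 mm plate, F_u = 450 MPa): end bolts L_c = 47 − 22/2 = 36, R_n = min(1.2×36×6×450, 2.4×20×6×450) = 116.64 kN/bolt; interior L_c = 76 − 22 = 54, R_n = 129.6 kN/bolt. φR_n = 0.75 × (1×116.64 + 3×129.6) = 379.1 kN.
Governing: min(442.0, 379.1) = 379.1 kN → bearing.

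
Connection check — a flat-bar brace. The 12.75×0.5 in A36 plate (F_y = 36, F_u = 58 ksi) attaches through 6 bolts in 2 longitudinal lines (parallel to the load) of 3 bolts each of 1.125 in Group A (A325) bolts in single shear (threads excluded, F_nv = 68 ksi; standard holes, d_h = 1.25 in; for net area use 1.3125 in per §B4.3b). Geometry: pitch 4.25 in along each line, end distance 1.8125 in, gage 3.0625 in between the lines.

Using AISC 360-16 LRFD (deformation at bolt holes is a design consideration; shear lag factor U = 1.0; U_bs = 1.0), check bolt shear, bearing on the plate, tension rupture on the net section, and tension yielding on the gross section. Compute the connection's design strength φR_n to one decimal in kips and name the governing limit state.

206.6 kips (gross-section yield governs)

Bolt shear: A_b = π(1.125)²/4 = 0.99402 in². φR_n = 0.75 × 68 × 0.99402 × 6 × 1 = 304.2 kips.
Bearing (0.5 in plate, F_u = 58 ksi): end bolts L_c = 1.8125 − 1.25/2 = 1.1875, R_n = min(1.2×1.1875×0.5×58, 2.4×1.125×0.5×58) = 41.325 kips/bolt; interior L_c = 4.25 − 1.25 = 3, R_n = 78.3 kips/bolt. φR_n = 0.75 × (2×41.325 + 4×78.3) = 296.9 kips.
Tension rupture (net): A_n = (12.75 − 2×1.3125)×0.5 = 5.0625 in² (U = 1.0, A_e = A_n). φR_n = 0.75 × 58 × 5.0625 = 220.2 kips.
Tension yield (gross): A_g = 12.75×0.5 = 6.375 in². φR_n = 0.90 × 36 × 6.375 = 206.6 kips.
Governing: min(304.2, 296.9, 220.2, 206.6) = 206.6 kips → gross-section yield.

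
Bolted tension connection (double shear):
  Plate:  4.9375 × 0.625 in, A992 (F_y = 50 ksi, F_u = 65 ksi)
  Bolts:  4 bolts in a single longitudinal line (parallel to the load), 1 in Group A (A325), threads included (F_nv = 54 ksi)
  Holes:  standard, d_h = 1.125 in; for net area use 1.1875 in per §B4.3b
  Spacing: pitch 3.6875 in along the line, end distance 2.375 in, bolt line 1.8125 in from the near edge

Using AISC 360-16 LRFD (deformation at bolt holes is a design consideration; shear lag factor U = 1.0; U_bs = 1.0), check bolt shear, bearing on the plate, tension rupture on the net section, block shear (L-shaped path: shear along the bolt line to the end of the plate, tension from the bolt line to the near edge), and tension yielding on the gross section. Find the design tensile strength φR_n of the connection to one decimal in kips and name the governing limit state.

114.3 kips (net-section rupture governs)

Bolt shear: A_b = π(1)²/4 = 0.7854 in². φR_n = 0.75 × 54 × 0.7854 × 4 × 2 = 254.5 kips.
Bearing (0.625 in plate, F_u = 65 ksi): end bolts L_c = 2.375 − 1.125/2 = 1.8125, R_n = min(1.2×1.8125×0.625×65, 2.4×1×0.625×65) = 88.359 kips/bolt; interior L_c = 3.6875 − 1.125 = 2.5625, R_n = 97.5 kips/bolt. φR_n = 0.75 × (1×88.359 + 3×97.5) = 285.6 kips.
Tension rupture (net): A_n = (4.9375 − 1×1.1875)×0.625 = 2.3438 in² (U = 1.0, A_e = A_n). φR_n = 0.75 × 65 × 2.3438 = 114.3 kips.
Block shear: shear path 1×[2.375+3×3.6875] = 1×13.4375 in, A_gv = 8.3984, A_nv = 1×(13.4375 − 3.5×1.1875)×0.625 = 5.8008 in²; tension to near edge: (1.8125 − 0.5×1.1875)×0.625 = 0.76172 in². R_n = min(0.6×65×5.8008, 0.6×50×8.3984) + 1.0×65×0.76172 = min(226.23, 251.95) + 49.512 = 275.74 kips. φR_n = 0.75 × 275.74 = 206.8 kips.
Tension yield (gross): A_g = 4.9375×0.625 = 3.0859 in². φR_n = 0.90 × 50 × 3.0859 = 138.9 kips.
Governing: min(254.5, 285.6, 114.3, 206.8, 138.9) = 114.3 kips → net-section rupture.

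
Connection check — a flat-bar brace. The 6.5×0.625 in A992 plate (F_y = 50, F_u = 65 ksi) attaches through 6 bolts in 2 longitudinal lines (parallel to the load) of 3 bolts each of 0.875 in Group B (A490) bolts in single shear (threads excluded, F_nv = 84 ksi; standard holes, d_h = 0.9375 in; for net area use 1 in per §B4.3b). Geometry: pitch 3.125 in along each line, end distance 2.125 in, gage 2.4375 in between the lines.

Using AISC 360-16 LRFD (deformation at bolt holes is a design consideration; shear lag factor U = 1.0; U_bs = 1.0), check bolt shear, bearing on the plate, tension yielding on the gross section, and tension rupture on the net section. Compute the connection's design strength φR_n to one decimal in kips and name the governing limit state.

137.1 kips (net-section rupture governs)

Bolt shear: A_b = π(0.875)²/4 = 0.60132 in². φR_n = 0.75 × 84 × 0.60132 × 6 × 1 = 227.3 kips.
Bearing (0.625 in plate, F_u = 65 ksi): end bolts L_c = 2.125 − 0.9375/2 = 1.65625, R_n = min(1.2×1.65625×0.625×65, 2.4×0.875×0.625×65) = 80.742 kips/bolt; interior L_c = 3.125 − 0.9375 = 2.1875, R_n = 85.313 kips/bolt. φR_n = 0.75 × (2×80.742 + 4×85.313) = 377.1 kips.
Tension yield (gross): A_g = 6.5×0.625 = 4.0625 in². φR_n = 0.90 × 50 × 4.0625 = 182.8 kips.
Tension rupture (net): A_n = (6.5 − 2×1)×0.625 = 2.8125 in² (U = 1.0, A_e = A_n). φR_n = 0.75 × 65 × 2.8125 = 137.1 kips.
Governing: min(227.3, 377.1, 182.8, 137.1) = 137.1 kips → net-section rupture.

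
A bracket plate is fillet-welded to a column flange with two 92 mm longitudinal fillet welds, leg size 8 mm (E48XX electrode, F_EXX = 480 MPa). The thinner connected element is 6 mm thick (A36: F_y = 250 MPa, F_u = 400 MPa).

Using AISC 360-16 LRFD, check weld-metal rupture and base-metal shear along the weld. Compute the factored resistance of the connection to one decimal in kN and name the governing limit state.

Weld metal: throat = 0.707×8 = 5.656 mm, L = 2×92 = 184 mm. φR_n = 0.75 × 0.6 × 480 × 5.656 × 184 = 224.8 kN.
Base metal shear (6 mm plate): yield φR_n = 1.0×0.6×250×6×184 = 165.6 kN; rupture φR_n = 0.75×0.6×400×6×184 = 198.7 kN; take 165.6 kN (yield).
Governing: min(224.8, 165.6) = 165.6 kN → base-metal shear.

165.6 kN (base-metal shear governs)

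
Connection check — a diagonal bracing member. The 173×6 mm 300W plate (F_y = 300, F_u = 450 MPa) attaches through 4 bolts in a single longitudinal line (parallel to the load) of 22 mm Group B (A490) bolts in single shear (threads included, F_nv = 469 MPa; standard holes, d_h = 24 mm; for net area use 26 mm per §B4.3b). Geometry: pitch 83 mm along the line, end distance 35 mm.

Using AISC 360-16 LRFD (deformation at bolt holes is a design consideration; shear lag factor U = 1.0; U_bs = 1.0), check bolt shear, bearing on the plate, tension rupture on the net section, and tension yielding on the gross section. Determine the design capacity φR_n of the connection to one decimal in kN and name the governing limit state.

Bolt shear: A_b = π(22)²/4 = 380.13 mm². φR_n = 0.75 × 469 × 380.13 × 4 × 1 = 534.8 kN.
Bearing (6 mm plate, F_u = 450 MPa): end bolts L_c = 35 − 24/2 = 23, R_n = min(1.2×23×6×450, 2.4×22×6×450) = 74.52 kN/bolt; interior L_c = 83 − 24 = 59, R_n = 142.56 kN/bolt. φR_n = 0.75 × (1×74.52 + 3×142.56) = 376.7 kN.
Tension rupture (net): A_n = (173 − 1×26)×6 = 882 mm² (U = 1.0, A_e = A_n). φR_n = 0.75 × 450 × 882 = 297.7 kN.
Tension yield (gross): A_g = 173×6 = 1038 mm². φR_n = 0.90 × 300 × 1038 = 280.3 kN.
Governing: min(534.8, 376.7, 297.7, 280.3) = 280.3 kN → gross-section yield.

280.3 kN (gross-section yield governs)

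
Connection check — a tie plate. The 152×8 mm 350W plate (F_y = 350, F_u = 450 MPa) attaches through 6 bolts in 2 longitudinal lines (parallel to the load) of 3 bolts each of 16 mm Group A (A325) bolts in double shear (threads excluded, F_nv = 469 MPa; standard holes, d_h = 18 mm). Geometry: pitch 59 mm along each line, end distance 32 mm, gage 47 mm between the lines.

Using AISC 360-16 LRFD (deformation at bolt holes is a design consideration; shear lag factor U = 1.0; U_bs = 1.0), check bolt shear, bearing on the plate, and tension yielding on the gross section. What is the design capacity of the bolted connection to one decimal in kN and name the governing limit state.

Bolt shear: A_b = π(16)²/4 = 201.06 mm². φR_n = 0.75 × 469 × 201.06 × 6 × 2 = 848.7 kN.
Bearing (8 mm plate, F_u = 450 MPa): end bolts L_c = 32 − 18/2 = 23, R_n = min(1.2×23×8×450, 2.4×16×8×450) = 99.36 kN/bolt; interior L_c = 59 − 18 = 41, R_n = 138.24 kN/bolt. φR_n = 0.75 × (2×99.36 + 4×138.24) = 563.8 kN.
Tension yield (gross): A_g = 152×8 = 1216 mm². φR_n = 0.90 × 350 × 1216 = 383.0 kN.
Governing: min(848.7, 563.8, 383.0) = 383.0 kN → gross-section yield.

383.0 kN (gross-section yield governs)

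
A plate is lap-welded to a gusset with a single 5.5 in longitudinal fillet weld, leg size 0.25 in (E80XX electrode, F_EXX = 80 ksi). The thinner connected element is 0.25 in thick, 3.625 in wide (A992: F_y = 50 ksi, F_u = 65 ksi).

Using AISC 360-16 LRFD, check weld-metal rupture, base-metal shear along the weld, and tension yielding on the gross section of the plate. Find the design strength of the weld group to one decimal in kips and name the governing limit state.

35.0 kips (weld metal governs)

Weld metal: throat = 0.707×0.25 = 0.17675 in, L = 5.5 in. φR_n = 0.75 × 0.6 × 80 × 0.17675 × 5.5 = 35.0 kips.
Base metal shear (0.25 in plate): yield φR_n = 1.0×0.6×50×0.25×5.5 = 41.3 kips; rupture φR_n = 0.75×0.6×65×0.25×5.5 = 40.2 kips; take 40.2 kips (rupture).
Tension yield (gross): A_g = 3.625×0.25 = 0.90625 in². φR_n = 0.90 × 50 × 0.90625 = 40.8 kips.
Governing: min(35.0, 40.2, 40.8) = 35.0 kips → weld metal.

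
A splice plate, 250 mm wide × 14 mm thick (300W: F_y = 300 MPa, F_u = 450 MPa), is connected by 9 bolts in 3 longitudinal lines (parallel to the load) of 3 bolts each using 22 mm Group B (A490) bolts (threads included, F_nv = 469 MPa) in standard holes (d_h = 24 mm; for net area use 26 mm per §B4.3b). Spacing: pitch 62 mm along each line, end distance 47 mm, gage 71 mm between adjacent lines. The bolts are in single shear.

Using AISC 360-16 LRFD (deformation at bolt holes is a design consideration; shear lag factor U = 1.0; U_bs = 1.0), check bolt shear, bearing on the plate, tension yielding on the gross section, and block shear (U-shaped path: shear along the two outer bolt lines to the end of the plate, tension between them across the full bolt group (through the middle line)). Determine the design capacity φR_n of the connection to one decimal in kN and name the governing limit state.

Bolt shear: A_b = π(22)²/4 = 380.13 mm². φR_n = 0.75 × 469 × 380.13 × 9 × 1 = 1203.4 kN.
Bearing (14 mm plate, F_u = 450 MPa): end bolts L_c = 47 − 24/2 = 35, R_n = min(1.2×35×14×450, 2.4×22×14×450) = 264.6 kN/bolt; interior L_c = 62 − 24 = 38, R_n = 287.28 kN/bolt. φR_n = 0.75 × (3×264.6 + 6×287.28) = 1888.1 kN.
Tension yield (gross): A_g = 250×14 = 3500 mm². φR_n = 0.90 × 300 × 3500 = 945.0 kN.
Block shear: shear path 2×[47+2×62] = 2×171 mm, A_gv = 4788, A_nv = 2×(171 − 2.5×26)×14 = 2968 mm²; tension across gage: (142 − 2×26)×14 = 1260 mm². R_n = min(0.6×450×2968, 0.6×300×4788) + 1.0×450×1260 = min(801.36, 861.84) + 567 = 1368.4 kN. φR_n = 0.75 × 1368.4 = 1026.3 kN.
Governing: min(1203.4, 1888.1, 945.0, 1026.3) = 945.0 kN → gross-section yield.

945.0 kN (gross-section yield governs)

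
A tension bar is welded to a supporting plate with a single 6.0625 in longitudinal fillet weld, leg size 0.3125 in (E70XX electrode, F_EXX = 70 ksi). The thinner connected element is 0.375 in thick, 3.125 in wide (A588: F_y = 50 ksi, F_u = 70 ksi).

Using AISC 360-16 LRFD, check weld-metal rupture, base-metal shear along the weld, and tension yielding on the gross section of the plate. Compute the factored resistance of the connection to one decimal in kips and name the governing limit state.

Weld metal: throat = 0.707×0.3125 = 0.22094 in, L = 6.0625 in. φR_n = 0.75 × 0.6 × 70 × 0.22094 × 6.0625 = 42.2 kips.
Base metal shear (0.375 in plate): yield φR_n = 1.0×0.6×50×0.375×6.0625 = 68.2 kips; rupture φR_n = 0.75×0.6×70×0.375×6.0625 = 71.6 kips; take 68.2 kips (yield).
Tension yield (gross): A_g = 3.125×0.375 = 1.1719 in². φR_n = 0.90 × 50 × 1.1719 = 52.7 kips.
Governing: min(42.2, 68.2, 52.7) = 42.2 kips → weld metal.

42.2 kips (weld metal governs)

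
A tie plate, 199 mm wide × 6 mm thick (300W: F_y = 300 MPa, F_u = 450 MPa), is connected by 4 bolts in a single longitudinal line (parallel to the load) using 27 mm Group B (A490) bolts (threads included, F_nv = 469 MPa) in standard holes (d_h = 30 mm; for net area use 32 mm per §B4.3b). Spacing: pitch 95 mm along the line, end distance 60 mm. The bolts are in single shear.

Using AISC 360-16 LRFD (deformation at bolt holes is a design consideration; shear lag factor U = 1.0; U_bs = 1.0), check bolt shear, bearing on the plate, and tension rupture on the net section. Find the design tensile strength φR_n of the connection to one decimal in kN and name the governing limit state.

Bolt shear: A_b = π(27)²/4 = 572.56 mm². φR_n = 0.75 × 469 × 572.56 × 4 × 1 = 805.6 kN.
Bearing (6 mm plate, F_u = 450 MPa): end bolts L_c = 60 − 30/2 = 45, R_n = min(1.2×45×6×450, 2.4×27×6×450) = 145.8 kN/bolt; interior L_c = 95 − 30 = 65, R_n = 174.96 kN/bolt. φR_n = 0.75 × (1×145.8 + 3×174.96) = 503.0 kN.
Tension rupture (net): A_n = (199 − 1×32)×6 = 1002 mm² (U = 1.0, A_e = A_n). φR_n = 0.75 × 450 × 1002 = 338.2 kN.
Governing: min(805.6, 503.0, 338.2) = 338.2 kN → net-section rupture.

338.2 kN (net-section rupture governs)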